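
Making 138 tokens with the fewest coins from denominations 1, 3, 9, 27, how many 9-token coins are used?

0

Use the largest denomination that fits, subtract, and repeat.
138 − 5×27→3 − 1×3→0
Count of 9: 0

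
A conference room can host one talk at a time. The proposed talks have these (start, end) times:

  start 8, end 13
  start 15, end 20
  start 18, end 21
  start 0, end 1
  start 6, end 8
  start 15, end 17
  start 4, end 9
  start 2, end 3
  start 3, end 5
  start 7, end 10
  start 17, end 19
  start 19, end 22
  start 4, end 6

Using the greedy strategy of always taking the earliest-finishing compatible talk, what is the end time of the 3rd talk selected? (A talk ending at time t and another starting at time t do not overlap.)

Sort by end time and greedily take each interval whose start is ≥ the last chosen end.
By end time: (0,1), (2,3), (3,5), (4,6), (6,8), (4,9), (7,10), (8,13), (15,17), (17,19), (15,20), (18,21), (19,22).
Pick (0,1); next start ≥ 1 → (2,3); next start ≥ 3 → (3,5); next start ≥ 5 → (6,8); next start ≥ 8 → (8,13); next start ≥ 13 → (15,17); next start ≥ 17 → (17,19); next start ≥ 19 → (19,22).
Selected: (0,1) (2,3) (3,5) (6,8) (8,13) (15,17) (17,19) (19,22)

5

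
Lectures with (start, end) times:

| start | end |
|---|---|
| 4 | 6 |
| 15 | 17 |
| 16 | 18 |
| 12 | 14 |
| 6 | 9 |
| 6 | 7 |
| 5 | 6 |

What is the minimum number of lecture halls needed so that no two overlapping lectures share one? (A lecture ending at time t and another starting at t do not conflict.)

2

The answer is the maximum number of intervals overlapping at any instant.
starts: [4, 5, 6, 6, 12, 15, 16]
ends:   [6, 6, 7, 9, 14, 17, 18]
s4→1 s5→2  — peak 2.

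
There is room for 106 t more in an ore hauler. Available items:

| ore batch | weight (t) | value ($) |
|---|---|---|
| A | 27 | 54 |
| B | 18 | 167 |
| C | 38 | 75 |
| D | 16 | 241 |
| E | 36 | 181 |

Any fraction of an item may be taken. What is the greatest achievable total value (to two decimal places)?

Sort by value per unit weight and fill in that order.
Order: D (241/16=15.06) > B (167/18=9.28) > E (181/36=5.03) > A (54/27=2.00) > C (75/38=1.97)
Fill: take D (16 @ 241) → take B (18 @ 167) → take E (36 @ 181) → take A (27 @ 54) → take 9/38 of C → 17.76; 106/106 used.
Total value = 660.76

660.76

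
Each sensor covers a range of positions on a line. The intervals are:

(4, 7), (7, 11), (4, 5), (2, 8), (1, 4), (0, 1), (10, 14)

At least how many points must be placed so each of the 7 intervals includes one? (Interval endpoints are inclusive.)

Process intervals by earliest right end; each time one isn't hit yet, stab at its right endpoint.
Sorted: [0,1] [1,4] [4,5] [4,7] [2,8] [7,11] [10,14]
{[0,1],[1,4]} hit by 1; {[4,5],[4,7],[2,8]} hit by 5; {[7,11],[10,14]} hit by 11.
Points: 1, 5, 11 (3 total).

3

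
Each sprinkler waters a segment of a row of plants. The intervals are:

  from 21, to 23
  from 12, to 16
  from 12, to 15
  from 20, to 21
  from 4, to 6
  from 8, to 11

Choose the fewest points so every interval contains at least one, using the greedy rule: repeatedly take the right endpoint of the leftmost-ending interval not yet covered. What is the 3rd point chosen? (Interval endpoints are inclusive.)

15

Process intervals by earliest right end; each time one isn't hit yet, stab at its right endpoint.
By right end: [4,6]  [8,11]  [12,15]  [12,16]  [20,21]  [21,23]
[4,6] uncovered → point at 6; [8,11] uncovered → point at 11; [12,15] uncovered → point at 15; [20,21] uncovered → point at 21.
Points: 6, 11, 15, 21 (4 total).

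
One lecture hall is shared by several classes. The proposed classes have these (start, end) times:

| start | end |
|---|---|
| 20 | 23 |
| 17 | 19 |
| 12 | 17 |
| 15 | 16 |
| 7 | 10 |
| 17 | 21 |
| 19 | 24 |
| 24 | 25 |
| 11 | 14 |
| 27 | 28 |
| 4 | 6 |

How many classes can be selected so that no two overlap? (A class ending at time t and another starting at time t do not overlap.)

8

Order by finish time; keep every interval that doesn't clash with the previous kept one.
By end time: (4,6), (7,10), (11,14), (15,16), (12,17), (17,19), (17,21), (20,23), (19,24), (24,25), (27,28).
Pick (4,6); next start ≥ 6 → (7,10); next start ≥ 10 → (11,14); next start ≥ 14 → (15,16); next start ≥ 16 → (17,19); next start ≥ 19 → (20,23); next start ≥ 23 → (24,25); next start ≥ 25 → (27,28).
Selected 8 classes.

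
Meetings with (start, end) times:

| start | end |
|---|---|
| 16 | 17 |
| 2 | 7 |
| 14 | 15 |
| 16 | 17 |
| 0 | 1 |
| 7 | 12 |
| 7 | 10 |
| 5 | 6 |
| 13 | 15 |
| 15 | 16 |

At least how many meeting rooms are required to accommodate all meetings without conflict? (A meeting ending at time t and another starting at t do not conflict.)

2

The answer is the maximum number of intervals overlapping at any instant.
Events (time:±→running): 0:+→1 1:-→0 2:+→1 5:+→2 … peak 2.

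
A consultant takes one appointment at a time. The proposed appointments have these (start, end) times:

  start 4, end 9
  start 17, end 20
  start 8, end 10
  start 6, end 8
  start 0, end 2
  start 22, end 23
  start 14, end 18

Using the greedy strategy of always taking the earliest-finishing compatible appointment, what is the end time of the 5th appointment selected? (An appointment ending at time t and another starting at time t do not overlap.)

23

Sorted by end: (0,2)  (6,8)  (4,9)  (8,10)  (14,18)  (17,20)  (22,23)
take (0,2); take (6,8); skip (4,9); take (8,10); take (14,18); skip (17,20); take (22,23).
Selected: (0,2) (6,8) (8,10) (14,18) (22,23)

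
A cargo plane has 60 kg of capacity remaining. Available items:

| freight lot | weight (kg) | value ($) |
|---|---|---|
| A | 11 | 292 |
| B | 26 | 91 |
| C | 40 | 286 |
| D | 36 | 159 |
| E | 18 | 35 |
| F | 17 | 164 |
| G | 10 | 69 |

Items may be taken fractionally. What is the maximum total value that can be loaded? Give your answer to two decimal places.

684.80

Sort by value per unit weight and fill in that order.
Order: A (292/11=26.55) > F (164/17=9.65) > C (286/40=7.15) > G (69/10=6.90) > D (159/36=4.42) > B (91/26=3.50) > E (35/18=1.94)
Fill: take A (11 @ 292) → take F (17 @ 164) → take 32/40 of C → 228.80; 60/60 used.
Total value = 684.80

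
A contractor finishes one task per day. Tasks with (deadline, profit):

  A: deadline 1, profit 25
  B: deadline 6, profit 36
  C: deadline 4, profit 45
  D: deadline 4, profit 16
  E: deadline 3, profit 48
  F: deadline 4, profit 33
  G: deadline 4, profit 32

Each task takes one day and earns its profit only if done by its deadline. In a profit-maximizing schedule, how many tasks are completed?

Sort by profit descending; place each in the latest free slot ≤ its deadline.
By profit: E(d3,48), C(d4,45), B(d6,36), F(d4,33), G(d4,32), A(d1,25), D(d4,16)
E→slot 3; C→slot 4; B→slot 6; F→slot 2; G→slot 1; A skipped; D skipped.
5 of 7 scheduled.

5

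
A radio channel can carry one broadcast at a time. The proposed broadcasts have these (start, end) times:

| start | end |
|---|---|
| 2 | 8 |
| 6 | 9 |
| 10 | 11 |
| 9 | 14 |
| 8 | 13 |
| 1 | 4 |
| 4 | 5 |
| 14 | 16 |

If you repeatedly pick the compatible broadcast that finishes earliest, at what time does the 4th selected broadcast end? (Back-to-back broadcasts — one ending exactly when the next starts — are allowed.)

By end time: (1,4), (4,5), (2,8), (6,9), (10,11), (8,13), (9,14), (14,16).
Pick (1,4); next start ≥ 4 → (4,5); next start ≥ 5 → (6,9); next start ≥ 9 → (10,11); next start ≥ 11 → (14,16).
Selected: (1,4) (4,5) (6,9) (10,11) (14,16)

11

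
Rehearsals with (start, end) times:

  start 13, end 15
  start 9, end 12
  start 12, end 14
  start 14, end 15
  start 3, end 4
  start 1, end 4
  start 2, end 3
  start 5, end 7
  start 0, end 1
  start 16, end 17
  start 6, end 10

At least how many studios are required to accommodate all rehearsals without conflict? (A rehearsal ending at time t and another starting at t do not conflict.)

2

The answer is the maximum number of intervals overlapping at any instant.
starts: [0, 1, 2, 3, 5, 6, 9, 12, 13, 14, 16]
ends:   [1, 3, 4, 4, 7, 10, 12, 14, 15, 15, 17]
s0→1 e1→0 s1→1 s2→2  — peak 2.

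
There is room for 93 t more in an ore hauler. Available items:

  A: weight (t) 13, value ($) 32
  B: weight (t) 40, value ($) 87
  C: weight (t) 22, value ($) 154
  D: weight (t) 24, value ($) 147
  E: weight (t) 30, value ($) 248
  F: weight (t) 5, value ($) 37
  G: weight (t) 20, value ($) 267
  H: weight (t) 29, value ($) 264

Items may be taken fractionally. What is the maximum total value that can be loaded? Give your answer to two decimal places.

Order: G (267/20=13.35) > H (264/29=9.10) > E (248/30=8.27) > F (37/5=7.40) > C (154/22=7.00) > D (147/24=6.12) > A (32/13=2.46) > B (87/40=2.17)
Fill: take G (20 @ 267) → take H (29 @ 264) → take E (30 @ 248) → take F (5 @ 37) → take 9/22 of C → 63.00; 93/93 used.
Total value = 879.00

879.00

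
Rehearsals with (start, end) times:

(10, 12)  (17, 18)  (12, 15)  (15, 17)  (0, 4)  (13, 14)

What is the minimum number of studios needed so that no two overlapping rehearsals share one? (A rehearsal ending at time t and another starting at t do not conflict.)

Count concurrent intervals with a sweep; the peak is the room count.
starts: [0, 10, 12, 13, 15, 17]
ends:   [4, 12, 14, 15, 17, 18]
s0→1 e4→0 s10→1 e12→0 s12→1 s13→2  — peak 2.

2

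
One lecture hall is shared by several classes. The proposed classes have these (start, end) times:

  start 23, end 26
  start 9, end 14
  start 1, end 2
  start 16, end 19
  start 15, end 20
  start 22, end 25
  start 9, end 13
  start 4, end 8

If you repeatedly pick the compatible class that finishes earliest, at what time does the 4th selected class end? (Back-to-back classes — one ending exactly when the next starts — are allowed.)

19

Sort by end time and greedily take each interval whose start is ≥ the last chosen end.
By end time: (1,2), (4,8), (9,13), (9,14), (16,19), (15,20), (22,25), (23,26).
Pick (1,2); next start ≥ 2 → (4,8); next start ≥ 8 → (9,13); next start ≥ 13 → (16,19); next start ≥ 19 → (22,25).
Selected: (1,2) (4,8) (9,13) (16,19) (22,25)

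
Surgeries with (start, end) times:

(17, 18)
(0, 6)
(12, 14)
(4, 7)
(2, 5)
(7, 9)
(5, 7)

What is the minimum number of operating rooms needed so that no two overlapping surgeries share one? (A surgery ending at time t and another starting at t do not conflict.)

3

Events (time:±→running): 0:+→1 2:+→2 4:+→3 … peak 3.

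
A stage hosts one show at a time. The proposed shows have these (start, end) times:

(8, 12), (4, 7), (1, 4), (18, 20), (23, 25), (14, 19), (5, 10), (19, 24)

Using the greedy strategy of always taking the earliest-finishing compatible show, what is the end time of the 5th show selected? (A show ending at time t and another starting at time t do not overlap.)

24

Greedy by earliest finish: after sorting by end time, pick each interval compatible with the last pick.
By end time: (1,4), (4,7), (5,10), (8,12), (14,19), (18,20), (19,24), (23,25).
Pick (1,4); next start ≥ 4 → (4,7); next start ≥ 7 → (8,12); next start ≥ 12 → (14,19); next start ≥ 19 → (19,24).
Selected: (1,4) (4,7) (8,12) (14,19) (19,24)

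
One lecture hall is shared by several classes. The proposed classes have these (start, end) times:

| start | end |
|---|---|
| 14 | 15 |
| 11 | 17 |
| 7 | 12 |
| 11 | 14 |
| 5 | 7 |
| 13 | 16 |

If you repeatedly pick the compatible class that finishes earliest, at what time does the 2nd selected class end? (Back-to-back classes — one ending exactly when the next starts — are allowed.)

12

By end time: (5,7), (7,12), (11,14), (14,15), (13,16), (11,17).
Pick (5,7); next start ≥ 7 → (7,12); next start ≥ 12 → (14,15).
Selected: (5,7) (7,12) (14,15)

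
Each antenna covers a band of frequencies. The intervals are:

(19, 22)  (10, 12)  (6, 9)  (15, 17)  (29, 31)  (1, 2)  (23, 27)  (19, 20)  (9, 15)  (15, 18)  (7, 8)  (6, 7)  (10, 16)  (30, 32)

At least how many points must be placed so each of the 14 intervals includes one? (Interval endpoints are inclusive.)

Sorted: [1,2] [6,7] [7,8] [6,9] [10,12] [9,15] [10,16] [15,17] [15,18] [19,20] [19,22] [23,27] [29,31] [30,32]
{[1,2]} hit by 2; {[6,7],[7,8],[6,9]} hit by 7; {[10,12],[9,15],[10,16]} hit by 12; {[15,17],[15,18]} hit by 17; {[19,20],[19,22]} hit by 20; {[23,27]} hit by 27; {[29,31],[30,32]} hit by 31.
Points: 2, 7, 12, 17, 20, 27, 31 (7 total).

7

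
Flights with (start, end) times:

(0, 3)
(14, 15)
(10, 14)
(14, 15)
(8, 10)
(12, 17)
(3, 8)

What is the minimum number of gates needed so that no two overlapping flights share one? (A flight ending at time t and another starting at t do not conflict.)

3

Count concurrent intervals with a sweep; the peak is the room count.
Events (time:±→running): 0:+→1 3:-→0 3:+→1 8:-→0 8:+→1 10:-→0 10:+→1 12:+→2 14:-→1 14:+→2 14:+→3 … peak 3.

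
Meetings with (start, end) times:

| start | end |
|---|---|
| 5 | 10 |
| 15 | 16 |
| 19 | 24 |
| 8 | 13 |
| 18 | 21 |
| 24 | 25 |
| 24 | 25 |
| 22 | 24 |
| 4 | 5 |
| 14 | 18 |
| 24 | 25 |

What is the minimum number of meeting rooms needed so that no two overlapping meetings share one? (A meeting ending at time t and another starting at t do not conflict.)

3

Events (time:±→running): 4:+→1 5:-→0 5:+→1 8:+→2 10:-→1 13:-→0 14:+→1 15:+→2 16:-→1 18:-→0 18:+→1 19:+→2 21:-→1 22:+→2 24:-→1 24:-→0 24:+→1 24:+→2 24:+→3 … peak 3.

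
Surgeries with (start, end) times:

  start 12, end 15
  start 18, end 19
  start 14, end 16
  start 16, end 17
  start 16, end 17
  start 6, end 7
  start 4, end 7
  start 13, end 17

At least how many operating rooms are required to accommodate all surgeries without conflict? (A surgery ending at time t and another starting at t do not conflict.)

3

The answer is the maximum number of intervals overlapping at any instant.
starts: [4, 6, 12, 13, 14, 16, 16, 18]
ends:   [7, 7, 15, 16, 17, 17, 17, 19]
s4→1 s6→2 e7→1 e7→0 s12→1 s13→2 s14→3  — peak 3.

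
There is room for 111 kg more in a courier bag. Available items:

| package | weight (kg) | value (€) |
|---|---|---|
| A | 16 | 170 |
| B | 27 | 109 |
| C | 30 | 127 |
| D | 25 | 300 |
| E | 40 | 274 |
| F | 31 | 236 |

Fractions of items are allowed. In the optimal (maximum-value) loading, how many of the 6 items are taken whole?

3

Ratios (sorted): D 12.00, A 10.62, F 7.61, E 6.85, C 4.23, B 4.04
take D (25 @ 300); take A (16 @ 170); take F (31 @ 236); take 39/40 of E → 267.15. Capacity used 111/111.
3 item(s) taken whole; one partial (take 39/40 of E).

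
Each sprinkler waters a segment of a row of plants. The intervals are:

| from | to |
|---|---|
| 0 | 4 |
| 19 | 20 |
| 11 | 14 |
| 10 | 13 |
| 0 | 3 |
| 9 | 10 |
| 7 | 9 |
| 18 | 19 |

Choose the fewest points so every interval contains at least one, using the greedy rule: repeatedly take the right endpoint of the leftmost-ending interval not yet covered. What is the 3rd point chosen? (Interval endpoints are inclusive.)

By right end: [0,3]  [0,4]  [7,9]  [9,10]  [10,13]  [11,14]  [18,19]  [19,20]
[0,3] uncovered → point at 3; [7,9] uncovered → point at 9; [10,13] uncovered → point at 13; [18,19] uncovered → point at 19.
Points: 3, 9, 13, 19 (4 total).

13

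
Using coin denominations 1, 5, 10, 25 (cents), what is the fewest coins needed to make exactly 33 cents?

5

Use the largest denomination that fits, subtract, and repeat.
33 = 1×25 + 1×5 + 3×1
Total coins = 1 + 1 + 3 = 5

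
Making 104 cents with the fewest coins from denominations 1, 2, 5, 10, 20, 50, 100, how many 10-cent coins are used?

0

Use the largest denomination that fits, subtract, and repeat.
104 = 1×100 + 2×2
Count of 10: 0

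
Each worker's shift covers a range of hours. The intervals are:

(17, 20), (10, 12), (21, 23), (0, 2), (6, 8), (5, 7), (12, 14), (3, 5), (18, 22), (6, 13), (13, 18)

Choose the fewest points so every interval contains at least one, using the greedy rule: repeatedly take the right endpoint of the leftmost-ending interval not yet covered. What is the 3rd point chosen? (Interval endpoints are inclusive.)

8

Sorted: [0,2] [3,5] [5,7] [6,8] [10,12] [6,13] [12,14] [13,18] [17,20] [18,22] [21,23]
{[0,2]} hit by 2; {[3,5],[5,7]} hit by 5; {[6,8]} hit by 8; {[10,12],[6,13],[12,14]} hit by 12; {[13,18],[17,20],[18,22]} hit by 18; {[21,23]} hit by 23.
Points: 2, 5, 8, 12, 18, 23 (6 total).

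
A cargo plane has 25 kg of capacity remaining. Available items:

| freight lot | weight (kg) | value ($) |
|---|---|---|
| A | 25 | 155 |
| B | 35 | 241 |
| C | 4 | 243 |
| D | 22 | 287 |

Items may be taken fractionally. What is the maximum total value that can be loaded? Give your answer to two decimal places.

516.95

Sort by value per unit weight and fill in that order.
Order: C (243/4=60.75) > D (287/22=13.05) > B (241/35=6.89) > A (155/25=6.20)
Fill: take C (4 @ 243) → take 21/22 of D → 273.95; 25/25 used.
Total value = 516.95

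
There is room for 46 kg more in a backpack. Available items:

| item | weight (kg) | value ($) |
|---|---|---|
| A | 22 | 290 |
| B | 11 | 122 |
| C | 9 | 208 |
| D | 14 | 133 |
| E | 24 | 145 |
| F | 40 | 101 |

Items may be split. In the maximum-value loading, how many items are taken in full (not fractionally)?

3

Sort by value per unit weight and fill in that order.
Order: C (208/9=23.11) > A (290/22=13.18) > B (122/11=11.09) > D (133/14=9.50) > E (145/24=6.04) > F (101/40=2.52)
Fill: take C (9 @ 208) → take A (22 @ 290) → take B (11 @ 122) → take 4/14 of D → 38.00; 46/46 used.
3 item(s) taken whole; one partial (take 4/14 of D).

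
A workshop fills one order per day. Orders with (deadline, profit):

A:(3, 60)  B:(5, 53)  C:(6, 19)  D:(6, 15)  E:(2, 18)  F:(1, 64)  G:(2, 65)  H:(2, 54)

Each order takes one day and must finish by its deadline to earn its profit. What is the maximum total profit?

Take jobs in profit order; each goes to the latest open slot no later than its deadline.
By profit: G(d2,65), F(d1,64), A(d3,60), H(d2,54), B(d5,53), C(d6,19), E(d2,18), D(d6,15)
G→slot 2; F→slot 1; A→slot 3; H skipped; B→slot 5; C→slot 6; E skipped; D→slot 4.
Profit = 64 + 65 + 60 + 15 + 53 + 19 = 276

276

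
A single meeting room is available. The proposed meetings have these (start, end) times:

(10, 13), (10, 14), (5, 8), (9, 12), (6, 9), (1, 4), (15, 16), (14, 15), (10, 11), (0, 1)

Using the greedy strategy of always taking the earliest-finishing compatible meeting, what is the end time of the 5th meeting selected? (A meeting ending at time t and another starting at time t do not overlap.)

15

Greedy by earliest finish: after sorting by end time, pick each interval compatible with the last pick.
By end time: (0,1), (1,4), (5,8), (6,9), (10,11), (9,12), (10,13), (10,14), (14,15), (15,16).
Pick (0,1); next start ≥ 1 → (1,4); next start ≥ 4 → (5,8); next start ≥ 8 → (10,11); next start ≥ 11 → (14,15); next start ≥ 15 → (15,16).
Selected: (0,1) (1,4) (5,8) (10,11) (14,15) (15,16)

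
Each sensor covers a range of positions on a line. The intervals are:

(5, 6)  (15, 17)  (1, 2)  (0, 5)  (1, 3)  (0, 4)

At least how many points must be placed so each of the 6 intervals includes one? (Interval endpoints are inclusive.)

By right end: [1,2]  [1,3]  [0,4]  [0,5]  [5,6]  [15,17]
[1,2] uncovered → point at 2; [5,6] uncovered → point at 6; [15,17] uncovered → point at 17.
Points: 2, 6, 17 (3 total).

3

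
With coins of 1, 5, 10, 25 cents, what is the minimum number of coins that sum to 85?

4

Use the largest denomination that fits, subtract, and repeat.
85 = 3×25 + 1×10
Total coins = 3 + 1 = 4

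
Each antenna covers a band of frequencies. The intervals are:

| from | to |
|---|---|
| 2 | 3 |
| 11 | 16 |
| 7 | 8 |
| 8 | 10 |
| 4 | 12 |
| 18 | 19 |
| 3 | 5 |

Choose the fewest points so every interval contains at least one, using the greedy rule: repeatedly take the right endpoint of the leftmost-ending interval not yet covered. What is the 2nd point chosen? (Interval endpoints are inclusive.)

8

Process intervals by earliest right end; each time one isn't hit yet, stab at its right endpoint.
Sorted: [2,3] [3,5] [7,8] [8,10] [4,12] [11,16] [18,19]
{[2,3],[3,5]} hit by 3; {[7,8],[8,10],[4,12]} hit by 8; {[11,16]} hit by 16; {[18,19]} hit by 19.
Points: 3, 8, 16, 19 (4 total).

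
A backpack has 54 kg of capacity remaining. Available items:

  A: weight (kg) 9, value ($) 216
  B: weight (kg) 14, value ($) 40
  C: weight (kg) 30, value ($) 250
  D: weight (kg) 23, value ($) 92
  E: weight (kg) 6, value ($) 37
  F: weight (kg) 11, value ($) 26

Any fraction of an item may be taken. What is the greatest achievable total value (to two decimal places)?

539.00

Sort by value per unit weight and fill in that order.
Ratios (sorted): A 24.00, C 8.33, E 6.17, D 4.00, B 2.86, F 2.36
take A (9 @ 216); take C (30 @ 250); take E (6 @ 37); take 9/23 of D → 36.00. Capacity used 54/54.
Total value = 539.00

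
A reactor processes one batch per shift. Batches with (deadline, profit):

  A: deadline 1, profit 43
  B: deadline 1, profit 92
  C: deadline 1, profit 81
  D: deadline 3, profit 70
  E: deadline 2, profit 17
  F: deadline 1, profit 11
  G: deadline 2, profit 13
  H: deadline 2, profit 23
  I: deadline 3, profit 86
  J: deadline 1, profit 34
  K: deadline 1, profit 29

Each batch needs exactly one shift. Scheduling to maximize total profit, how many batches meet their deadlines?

Sort by profit descending; place each in the latest free slot ≤ its deadline.
Profit order: B=92 I=86 C=81 D=70 A=43 J=34 K=29 H=23 E=17 G=13 F=11
Assign: B→slot 1, I→slot 3, C skipped, D→slot 2, A skipped, J skipped, K skipped, H skipped, E skipped, G skipped, F skipped.
Slots: [1:B] [2:D] [3:I]
3 of 11 scheduled.

3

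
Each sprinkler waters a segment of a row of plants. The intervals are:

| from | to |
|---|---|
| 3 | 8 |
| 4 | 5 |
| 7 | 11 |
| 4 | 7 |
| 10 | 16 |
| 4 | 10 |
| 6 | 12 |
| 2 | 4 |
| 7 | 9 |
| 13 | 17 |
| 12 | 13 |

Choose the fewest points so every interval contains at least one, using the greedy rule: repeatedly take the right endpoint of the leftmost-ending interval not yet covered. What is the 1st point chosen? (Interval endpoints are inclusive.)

4

Process intervals by earliest right end; each time one isn't hit yet, stab at its right endpoint.
Sorted: [2,4] [4,5] [4,7] [3,8] [7,9] [4,10] [7,11] [6,12] [12,13] [10,16] [13,17]
{[2,4],[4,5],[4,7],[3,8]} hit by 4; {[7,9],[4,10],[7,11],[6,12]} hit by 9; {[12,13],[10,16],[13,17]} hit by 13.
Points: 4, 9, 13 (3 total).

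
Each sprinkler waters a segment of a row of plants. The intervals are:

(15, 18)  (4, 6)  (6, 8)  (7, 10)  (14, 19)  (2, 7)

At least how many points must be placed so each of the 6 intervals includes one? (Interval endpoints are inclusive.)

3

Process intervals by earliest right end; each time one isn't hit yet, stab at its right endpoint.
By right end: [4,6]  [2,7]  [6,8]  [7,10]  [15,18]  [14,19]
[4,6] uncovered → point at 6; [7,10] uncovered → point at 10; [15,18] uncovered → point at 18.
Points: 6, 10, 18 (3 total).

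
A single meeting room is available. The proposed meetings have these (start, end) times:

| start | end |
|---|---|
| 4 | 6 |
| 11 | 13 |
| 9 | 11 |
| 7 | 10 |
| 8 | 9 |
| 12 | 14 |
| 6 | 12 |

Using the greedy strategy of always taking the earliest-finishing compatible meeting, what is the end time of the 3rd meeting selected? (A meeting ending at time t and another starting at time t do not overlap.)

11

Sort by end time and greedily take each interval whose start is ≥ the last chosen end.
Sorted by end: (4,6)  (8,9)  (7,10)  (9,11)  (6,12)  (11,13)  (12,14)
take (4,6); take (8,9); take (9,11); take (11,13).
Selected: (4,6) (8,9) (9,11) (11,13)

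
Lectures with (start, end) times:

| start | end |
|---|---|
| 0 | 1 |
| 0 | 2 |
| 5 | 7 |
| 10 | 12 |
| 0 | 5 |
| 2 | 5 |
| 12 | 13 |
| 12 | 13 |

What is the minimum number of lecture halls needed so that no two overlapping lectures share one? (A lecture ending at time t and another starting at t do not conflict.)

3

Count concurrent intervals with a sweep; the peak is the room count.
Events (time:±→running): 0:+→1 0:+→2 0:+→3 … peak 3.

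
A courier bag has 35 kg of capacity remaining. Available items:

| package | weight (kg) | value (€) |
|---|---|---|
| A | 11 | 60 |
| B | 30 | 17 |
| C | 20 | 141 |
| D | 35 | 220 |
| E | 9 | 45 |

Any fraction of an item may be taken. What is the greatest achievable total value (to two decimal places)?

Ratios (sorted): C 7.05, D 6.29, A 5.45, E 5.00, B 0.57
take C (20 @ 141); take 15/35 of D → 94.29. Capacity used 35/35.
Total value = 235.29

235.29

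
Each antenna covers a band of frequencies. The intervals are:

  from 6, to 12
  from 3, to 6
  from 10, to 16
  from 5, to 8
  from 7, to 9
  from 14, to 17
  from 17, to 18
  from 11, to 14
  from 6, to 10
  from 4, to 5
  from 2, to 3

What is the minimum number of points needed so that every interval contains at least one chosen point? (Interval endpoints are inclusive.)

Sort by right endpoint; whenever an interval is uncovered, place a point at its right end.
Sorted: [2,3] [4,5] [3,6] [5,8] [7,9] [6,10] [6,12] [11,14] [10,16] [14,17] [17,18]
{[2,3]} hit by 3; {[4,5],[3,6],[5,8]} hit by 5; {[7,9],[6,10],[6,12]} hit by 9; {[11,14],[10,16],[14,17]} hit by 14; {[17,18]} hit by 18.
Points: 3, 5, 9, 14, 18 (5 total).

5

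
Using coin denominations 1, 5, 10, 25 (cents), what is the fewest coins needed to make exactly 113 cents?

8

Greedy: take as many of the largest coin as possible, then repeat with the remainder.
113 = 4×25 + 1×10 + 3×1
Total coins = 4 + 1 + 3 = 8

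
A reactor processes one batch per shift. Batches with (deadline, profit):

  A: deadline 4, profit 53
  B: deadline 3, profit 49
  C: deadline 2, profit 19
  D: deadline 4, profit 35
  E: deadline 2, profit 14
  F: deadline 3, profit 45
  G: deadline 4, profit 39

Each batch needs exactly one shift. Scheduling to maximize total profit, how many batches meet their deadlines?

4

Sort by profit descending; place each in the latest free slot ≤ its deadline.
By profit: A(d4,53), B(d3,49), F(d3,45), G(d4,39), D(d4,35), C(d2,19), E(d2,14)
A→slot 4; B→slot 3; F→slot 2; G→slot 1; D skipped; C skipped; E skipped.
4 of 7 scheduled.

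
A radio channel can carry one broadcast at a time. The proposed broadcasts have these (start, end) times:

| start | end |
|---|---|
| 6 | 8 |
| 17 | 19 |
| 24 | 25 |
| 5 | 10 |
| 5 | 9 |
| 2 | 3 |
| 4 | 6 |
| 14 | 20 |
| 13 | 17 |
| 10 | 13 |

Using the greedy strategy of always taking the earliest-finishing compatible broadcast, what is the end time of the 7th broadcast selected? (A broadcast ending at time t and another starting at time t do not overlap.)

Greedy by earliest finish: after sorting by end time, pick each interval compatible with the last pick.
By end time: (2,3), (4,6), (6,8), (5,9), (5,10), (10,13), (13,17), (17,19), (14,20), (24,25).
Pick (2,3); next start ≥ 3 → (4,6); next start ≥ 6 → (6,8); next start ≥ 8 → (10,13); next start ≥ 13 → (13,17); next start ≥ 17 → (17,19); next start ≥ 19 → (24,25).
Selected: (2,3) (4,6) (6,8) (10,13) (13,17) (17,19) (24,25)

25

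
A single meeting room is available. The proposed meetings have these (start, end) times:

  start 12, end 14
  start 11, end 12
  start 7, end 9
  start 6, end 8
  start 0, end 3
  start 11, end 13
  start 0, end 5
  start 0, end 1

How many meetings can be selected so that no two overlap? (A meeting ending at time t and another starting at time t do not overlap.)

Order by finish time; keep every interval that doesn't clash with the previous kept one.
Sorted by end: (0,1)  (0,3)  (0,5)  (6,8)  (7,9)  (11,12)  (11,13)  (12,14)
take (0,1); skip (0,3); skip (0,5); take (6,8); skip (7,9); take (11,12); skip (11,13); take (12,14).
Selected 4 meetings.

4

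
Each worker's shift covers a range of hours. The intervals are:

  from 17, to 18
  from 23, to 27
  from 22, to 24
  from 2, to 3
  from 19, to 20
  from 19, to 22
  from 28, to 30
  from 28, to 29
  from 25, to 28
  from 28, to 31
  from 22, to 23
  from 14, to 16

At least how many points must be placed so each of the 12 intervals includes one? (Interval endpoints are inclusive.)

6

By right end: [2,3]  [14,16]  [17,18]  [19,20]  [19,22]  [22,23]  [22,24]  [23,27]  [25,28]  [28,29]  [28,30]  [28,31]
[2,3] uncovered → point at 3; [14,16] uncovered → point at 16; [17,18] uncovered → point at 18; [19,20] uncovered → point at 20; [22,23] uncovered → point at 23; [25,28] uncovered → point at 28.
Points: 3, 16, 18, 20, 23, 28 (6 total).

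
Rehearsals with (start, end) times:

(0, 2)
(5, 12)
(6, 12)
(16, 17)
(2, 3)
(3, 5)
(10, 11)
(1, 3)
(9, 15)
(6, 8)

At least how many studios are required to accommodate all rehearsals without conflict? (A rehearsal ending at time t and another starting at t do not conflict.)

4

The answer is the maximum number of intervals overlapping at any instant.
Events (time:±→running): 0:+→1 1:+→2 2:-→1 2:+→2 3:-→1 3:-→0 3:+→1 5:-→0 5:+→1 6:+→2 6:+→3 8:-→2 9:+→3 10:+→4 … peak 4.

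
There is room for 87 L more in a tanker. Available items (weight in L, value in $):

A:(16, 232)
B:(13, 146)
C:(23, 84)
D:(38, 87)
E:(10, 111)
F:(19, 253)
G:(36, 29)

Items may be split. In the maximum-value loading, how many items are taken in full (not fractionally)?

5

Greedy by value/weight ratio, highest first.
Ratios (sorted): A 14.50, F 13.32, B 11.23, E 11.10, C 3.65, D 2.29, G 0.81
take A (16 @ 232); take F (19 @ 253); take B (13 @ 146); take E (10 @ 111); take C (23 @ 84); take 6/38 of D → 13.74. Capacity used 87/87.
5 item(s) taken whole; one partial (take 6/38 of D).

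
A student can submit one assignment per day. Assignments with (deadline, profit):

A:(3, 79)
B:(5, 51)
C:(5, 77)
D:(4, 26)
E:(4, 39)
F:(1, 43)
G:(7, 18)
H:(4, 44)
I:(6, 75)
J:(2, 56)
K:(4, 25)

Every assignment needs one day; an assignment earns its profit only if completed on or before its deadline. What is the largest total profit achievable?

400

Take jobs in profit order; each goes to the latest open slot no later than its deadline.
By profit: A(d3,79), C(d5,77), I(d6,75), J(d2,56), B(d5,51), H(d4,44), F(d1,43), E(d4,39), D(d4,26), K(d4,25), G(d7,18)
A→slot 3; C→slot 5; I→slot 6; J→slot 2; B→slot 4; H→slot 1; F skipped; E skipped; D skipped; K skipped; G→slot 7.
Profit = 44 + 56 + 79 + 51 + 77 + 75 + 18 = 400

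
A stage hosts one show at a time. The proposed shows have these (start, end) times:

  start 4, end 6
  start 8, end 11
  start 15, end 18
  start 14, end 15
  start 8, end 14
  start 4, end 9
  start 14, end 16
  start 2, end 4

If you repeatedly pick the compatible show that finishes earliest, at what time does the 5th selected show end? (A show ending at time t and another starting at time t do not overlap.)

Sorted by end: (2,4)  (4,6)  (4,9)  (8,11)  (8,14)  (14,15)  (14,16)  (15,18)
take (2,4); take (4,6); take (8,11); skip (8,14); take (14,15); take (15,18).
Selected: (2,4) (4,6) (8,11) (14,15) (15,18)

18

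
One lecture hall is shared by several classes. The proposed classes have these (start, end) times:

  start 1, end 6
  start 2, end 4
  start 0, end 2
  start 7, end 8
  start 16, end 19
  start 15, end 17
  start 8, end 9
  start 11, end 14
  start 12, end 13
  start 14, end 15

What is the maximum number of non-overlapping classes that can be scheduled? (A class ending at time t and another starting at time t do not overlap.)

7

Order by finish time; keep every interval that doesn't clash with the previous kept one.
By end time: (0,2), (2,4), (1,6), (7,8), (8,9), (12,13), (11,14), (14,15), (15,17), (16,19).
Pick (0,2); next start ≥ 2 → (2,4); next start ≥ 4 → (7,8); next start ≥ 8 → (8,9); next start ≥ 9 → (12,13); next start ≥ 13 → (14,15); next start ≥ 15 → (15,17).
Selected 7 classes.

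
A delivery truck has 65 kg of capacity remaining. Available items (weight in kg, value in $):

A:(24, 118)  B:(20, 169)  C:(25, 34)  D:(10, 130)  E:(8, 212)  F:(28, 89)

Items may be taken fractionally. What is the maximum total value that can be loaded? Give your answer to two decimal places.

Ratios (sorted): E 26.50, D 13.00, B 8.45, A 4.92, F 3.18, C 1.36
take E (8 @ 212); take D (10 @ 130); take B (20 @ 169); take A (24 @ 118); take 3/28 of F → 9.54. Capacity used 65/65.
Total value = 638.54

638.54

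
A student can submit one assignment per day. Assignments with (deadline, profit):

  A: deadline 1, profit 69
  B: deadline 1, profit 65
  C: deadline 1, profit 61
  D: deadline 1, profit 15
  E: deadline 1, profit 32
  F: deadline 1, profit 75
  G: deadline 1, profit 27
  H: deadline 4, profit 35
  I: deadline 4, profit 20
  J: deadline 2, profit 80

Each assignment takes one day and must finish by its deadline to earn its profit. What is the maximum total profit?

Take jobs in profit order; each goes to the latest open slot no later than its deadline.
Profit order: J=80 F=75 A=69 B=65 C=61 H=35 E=32 G=27 I=20 D=15
Assign: J→slot 2, F→slot 1, A skipped, B skipped, C skipped, H→slot 4, E skipped, G skipped, I→slot 3, D skipped.
Slots: [1:F] [2:J] [3:I] [4:H]
Profit = 75 + 80 + 20 + 35 = 210

210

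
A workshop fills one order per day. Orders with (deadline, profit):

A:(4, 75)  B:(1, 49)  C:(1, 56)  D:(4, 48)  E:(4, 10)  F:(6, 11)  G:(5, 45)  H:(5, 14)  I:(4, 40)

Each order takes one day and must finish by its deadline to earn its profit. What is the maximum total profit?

275

Profit order: A=75 C=56 B=49 D=48 G=45 I=40 H=14 F=11 E=10
Assign: A→slot 4, C→slot 1, B skipped, D→slot 3, G→slot 5, I→slot 2, H skipped, F→slot 6, E skipped.
Slots: [1:C] [2:I] [3:D] [4:A] [5:G] [6:F]
Profit = 56 + 40 + 48 + 75 + 45 + 11 = 275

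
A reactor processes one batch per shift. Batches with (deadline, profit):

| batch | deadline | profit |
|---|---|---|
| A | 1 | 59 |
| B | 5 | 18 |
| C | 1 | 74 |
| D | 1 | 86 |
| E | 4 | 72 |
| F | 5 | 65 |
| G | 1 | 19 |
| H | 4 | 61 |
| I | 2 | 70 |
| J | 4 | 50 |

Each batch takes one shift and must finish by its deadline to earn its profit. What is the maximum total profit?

By profit: D(d1,86), C(d1,74), E(d4,72), I(d2,70), F(d5,65), H(d4,61), A(d1,59), J(d4,50), G(d1,19), B(d5,18)
D→slot 1; C skipped; E→slot 4; I→slot 2; F→slot 5; H→slot 3; A skipped; J skipped; G skipped; B skipped.
Profit = 86 + 70 + 61 + 72 + 65 = 354

354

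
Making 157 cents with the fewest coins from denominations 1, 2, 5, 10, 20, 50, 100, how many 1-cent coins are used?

Use the largest denomination that fits, subtract, and repeat.
157 = 1×100 + 1×50 + 1×5 + 1×2
Count of 1: 0

0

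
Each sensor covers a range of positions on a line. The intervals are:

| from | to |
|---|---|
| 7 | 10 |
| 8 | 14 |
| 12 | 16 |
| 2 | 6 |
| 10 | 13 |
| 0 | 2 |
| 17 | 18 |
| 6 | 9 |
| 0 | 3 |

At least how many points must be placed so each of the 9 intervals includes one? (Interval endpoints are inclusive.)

4

Process intervals by earliest right end; each time one isn't hit yet, stab at its right endpoint.
Sorted: [0,2] [0,3] [2,6] [6,9] [7,10] [10,13] [8,14] [12,16] [17,18]
{[0,2],[0,3],[2,6]} hit by 2; {[6,9],[7,10]} hit by 9; {[10,13],[8,14],[12,16]} hit by 13; {[17,18]} hit by 18.
Points: 2, 9, 13, 18 (4 total).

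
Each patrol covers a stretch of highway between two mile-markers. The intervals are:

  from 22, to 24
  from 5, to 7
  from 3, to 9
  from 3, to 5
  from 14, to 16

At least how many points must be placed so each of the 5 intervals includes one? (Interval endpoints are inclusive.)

By right end: [3,5]  [5,7]  [3,9]  [14,16]  [22,24]
[3,5] uncovered → point at 5; [14,16] uncovered → point at 16; [22,24] uncovered → point at 24.
Points: 5, 16, 24 (3 total).

3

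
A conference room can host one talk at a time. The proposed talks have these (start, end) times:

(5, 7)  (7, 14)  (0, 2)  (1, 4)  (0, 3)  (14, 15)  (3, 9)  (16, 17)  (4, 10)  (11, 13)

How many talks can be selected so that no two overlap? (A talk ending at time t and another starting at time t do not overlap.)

Order by finish time; keep every interval that doesn't clash with the previous kept one.
By end time: (0,2), (0,3), (1,4), (5,7), (3,9), (4,10), (11,13), (7,14), (14,15), (16,17).
Pick (0,2); next start ≥ 2 → (5,7); next start ≥ 7 → (11,13); next start ≥ 13 → (14,15); next start ≥ 15 → (16,17).
Selected 5 talks.

5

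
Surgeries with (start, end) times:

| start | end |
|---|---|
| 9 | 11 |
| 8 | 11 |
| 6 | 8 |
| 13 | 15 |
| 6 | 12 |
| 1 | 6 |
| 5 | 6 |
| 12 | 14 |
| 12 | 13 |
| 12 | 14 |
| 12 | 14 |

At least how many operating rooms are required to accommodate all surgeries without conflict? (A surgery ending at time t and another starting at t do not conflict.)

The answer is the maximum number of intervals overlapping at any instant.
starts: [1, 5, 6, 6, 8, 9, 12, 12, 12, 12, 13]
ends:   [6, 6, 8, 11, 11, 12, 13, 14, 14, 14, 15]
s1→1 s5→2 e6→1 e6→0 s6→1 s6→2 e8→1 s8→2 s9→3 e11→2 e11→1 e12→0 s12→1 s12→2 s12→3 s12→4  — peak 4.

4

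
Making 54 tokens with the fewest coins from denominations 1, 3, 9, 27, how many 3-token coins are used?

Greedy: take as many of the largest coin as possible, then repeat with the remainder.
54 = 2×27
Count of 3: 0

0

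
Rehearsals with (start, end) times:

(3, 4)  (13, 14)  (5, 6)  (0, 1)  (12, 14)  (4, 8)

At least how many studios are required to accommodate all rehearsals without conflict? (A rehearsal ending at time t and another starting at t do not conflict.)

The answer is the maximum number of intervals overlapping at any instant.
starts: [0, 3, 4, 5, 12, 13]
ends:   [1, 4, 6, 8, 14, 14]
s0→1 e1→0 s3→1 e4→0 s4→1 s5→2  — peak 2.

2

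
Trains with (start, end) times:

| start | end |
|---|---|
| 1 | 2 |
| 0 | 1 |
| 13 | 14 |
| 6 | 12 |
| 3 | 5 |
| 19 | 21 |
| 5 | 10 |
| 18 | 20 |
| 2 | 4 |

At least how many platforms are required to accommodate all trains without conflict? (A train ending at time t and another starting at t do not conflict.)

2

starts: [0, 1, 2, 3, 5, 6, 13, 18, 19]
ends:   [1, 2, 4, 5, 10, 12, 14, 20, 21]
s0→1 e1→0 s1→1 e2→0 s2→1 s3→2  — peak 2.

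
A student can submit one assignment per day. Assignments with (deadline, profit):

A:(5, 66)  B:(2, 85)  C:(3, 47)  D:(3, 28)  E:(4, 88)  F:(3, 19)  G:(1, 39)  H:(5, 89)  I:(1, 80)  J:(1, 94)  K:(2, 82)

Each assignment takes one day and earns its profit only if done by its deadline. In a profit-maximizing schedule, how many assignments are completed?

5

Sort by profit descending; place each in the latest free slot ≤ its deadline.
By profit: J(d1,94), H(d5,89), E(d4,88), B(d2,85), K(d2,82), I(d1,80), A(d5,66), C(d3,47), G(d1,39), D(d3,28), F(d3,19)
J→slot 1; H→slot 5; E→slot 4; B→slot 2; K skipped; I skipped; A→slot 3; C skipped; G skipped; D skipped; F skipped.
5 of 11 scheduled.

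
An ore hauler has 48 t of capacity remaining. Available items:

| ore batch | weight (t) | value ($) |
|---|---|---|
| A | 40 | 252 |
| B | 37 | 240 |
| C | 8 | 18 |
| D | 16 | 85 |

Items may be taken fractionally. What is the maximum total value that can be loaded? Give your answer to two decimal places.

309.30

Ratios (sorted): B 6.49, A 6.30, D 5.31, C 2.25
take B (37 @ 240); take 11/40 of A → 69.30. Capacity used 48/48.
Total value = 309.30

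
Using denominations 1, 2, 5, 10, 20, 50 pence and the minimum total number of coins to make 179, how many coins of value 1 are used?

0

179 − 3×50→29 − 1×20→9 − 1×5→4 − 2×2→0
Count of 1: 0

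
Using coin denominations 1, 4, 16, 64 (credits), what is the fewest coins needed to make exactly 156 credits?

6

156 = 2×64 + 1×16 + 3×4
Total coins = 2 + 1 + 3 = 6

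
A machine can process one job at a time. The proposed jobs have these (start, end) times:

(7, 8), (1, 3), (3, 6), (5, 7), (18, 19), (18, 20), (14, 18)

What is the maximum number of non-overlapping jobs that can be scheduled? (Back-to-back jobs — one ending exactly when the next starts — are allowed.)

5

Sort by end time and greedily take each interval whose start is ≥ the last chosen end.
By end time: (1,3), (3,6), (5,7), (7,8), (14,18), (18,19), (18,20).
Pick (1,3); next start ≥ 3 → (3,6); next start ≥ 6 → (7,8); next start ≥ 8 → (14,18); next start ≥ 18 → (18,19).
Selected 5 jobs.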